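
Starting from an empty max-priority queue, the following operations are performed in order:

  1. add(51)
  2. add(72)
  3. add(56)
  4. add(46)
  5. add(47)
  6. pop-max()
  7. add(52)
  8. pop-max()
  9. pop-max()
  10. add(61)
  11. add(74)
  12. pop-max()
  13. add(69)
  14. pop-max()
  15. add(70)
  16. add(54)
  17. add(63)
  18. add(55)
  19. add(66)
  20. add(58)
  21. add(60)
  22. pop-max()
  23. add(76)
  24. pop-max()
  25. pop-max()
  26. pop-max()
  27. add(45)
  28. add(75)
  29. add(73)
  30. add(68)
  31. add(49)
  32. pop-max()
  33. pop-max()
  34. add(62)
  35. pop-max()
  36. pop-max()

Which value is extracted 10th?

insert 51 → {51}
insert 72 → {72, 51}
insert 56 → {72, 56, 51}
insert 46 → {72, 56, 51, 46}
insert 47 → {72, 56, 51, 47, 46}
pop-max → 72; now {56, 51, 47, 46}
insert 52 → {56, 52, 51, 47, 46}
pop-max → 56; now {52, 51, 47, 46}
pop-max → 52; now {51, 47, 46}
insert 61 → {61, 51, 47, 46}
insert 74 → {74, 61, 51, 47, 46}
pop-max → 74; now {61, 51, 47, 46}
insert 69 → {69, 61, 51, 47, 46}
pop-max → 69; now {61, 51, 47, 46}
insert 70 → {70, 61, 51, 47, 46}
insert 54 → {70, 61, 54, 51, 47, 46}
insert 63 → {70, 63, 61, 54, 51, 47, 46}
insert 55 → {70, 63, 61, 55, 54, 51, 47, 46}
insert 66 → {70, 66, 63, 61, 55, 54, 51, 47, 46}
insert 58 → {70, 66, 63, 61, 58, 55, 54, 51, 47, 46}
insert 60 → {70, 66, 63, 61, 60, 58, 55, 54, 51, 47, 46}
pop-max → 70; now {66, 63, 61, 60, 58, 55, 54, 51, 47, 46}
insert 76 → {76, 66, 63, 61, 60, 58, 55, 54, 51, 47, 46}
pop-max → 76; now {66, 63, 61, 60, 58, 55, 54, 51, 47, 46}
pop-max → 66; now {63, 61, 60, 58, 55, 54, 51, 47, 46}
pop-max → 63; now {61, 60, 58, 55, 54, 51, 47, 46}
insert 45 → {61, 60, 58, 55, 54, 51, 47, 46, 45}
insert 75 → {75, 61, 60, 58, 55, 54, 51, 47, 46, 45}
insert 73 → {75, 73, 61, 60, 58, 55, 54, 51, 47, 46, 45}
insert 68 → {75, 73, 68, 61, 60, 58, 55, 54, 51, 47, 46, 45}
insert 49 → {75, 73, 68, 61, 60, 58, 55, 54, 51, 49, 47, 46, 45}
pop-max → 75; now {73, 68, 61, 60, 58, 55, 54, 51, 49, 47, 46, 45}
pop-max → 73; now {68, 61, 60, 58, 55, 54, 51, 49, 47, 46, 45}
insert 62 → {68, 62, 61, 60, 58, 55, 54, 51, 49, 47, 46, 45}
pop-max → 68; now {62, 61, 60, 58, 55, 54, 51, 49, 47, 46, 45}
pop-max → 62; now {61, 60, 58, 55, 54, 51, 49, 47, 46, 45}

75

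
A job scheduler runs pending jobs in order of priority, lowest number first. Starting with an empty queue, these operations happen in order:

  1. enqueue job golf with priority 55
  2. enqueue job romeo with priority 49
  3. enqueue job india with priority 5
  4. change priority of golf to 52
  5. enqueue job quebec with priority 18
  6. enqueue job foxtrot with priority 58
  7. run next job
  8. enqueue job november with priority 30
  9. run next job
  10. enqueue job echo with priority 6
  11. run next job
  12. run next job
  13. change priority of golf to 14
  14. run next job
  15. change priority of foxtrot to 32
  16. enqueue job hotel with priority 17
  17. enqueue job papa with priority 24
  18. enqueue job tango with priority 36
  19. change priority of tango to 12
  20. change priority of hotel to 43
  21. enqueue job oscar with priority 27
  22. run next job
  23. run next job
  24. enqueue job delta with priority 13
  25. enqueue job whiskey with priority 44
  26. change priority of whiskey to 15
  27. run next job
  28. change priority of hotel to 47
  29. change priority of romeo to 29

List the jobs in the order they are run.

[india, quebec, echo, november, golf, tango, papa, delta]

add golf (priority 55) → {golf:55}
add romeo (priority 49) → {romeo:49, golf:55}
add india (priority 5) → {india:5, romeo:49, golf:55}
update golf to priority 52 → {india:5, romeo:49, golf:52}
add quebec (priority 18) → {india:5, quebec:18, romeo:49, golf:52}
add foxtrot (priority 58) → {india:5, quebec:18, romeo:49, golf:52, foxtrot:58}
run next job → india; now {quebec:18, romeo:49, golf:52, foxtrot:58}
add november (priority 30) → {quebec:18, november:30, romeo:49, golf:52, foxtrot:58}
run next job → quebec; now {november:30, romeo:49, golf:52, foxtrot:58}
add echo (priority 6) → {echo:6, november:30, romeo:49, golf:52, foxtrot:58}
run next job → echo; now {november:30, romeo:49, golf:52, foxtrot:58}
run next job → november; now {romeo:49, golf:52, foxtrot:58}
update golf to priority 14 → {golf:14, romeo:49, foxtrot:58}
run next job → golf; now {romeo:49, foxtrot:58}
update foxtrot to priority 32 → {foxtrot:32, romeo:49}
add hotel (priority 17) → {hotel:17, foxtrot:32, romeo:49}
add papa (priority 24) → {hotel:17, papa:24, foxtrot:32, romeo:49}
add tango (priority 36) → {hotel:17, papa:24, foxtrot:32, tango:36, romeo:49}
update tango to priority 12 → {tango:12, hotel:17, papa:24, foxtrot:32, romeo:49}
update hotel to priority 43 → {tango:12, papa:24, foxtrot:32, hotel:43, romeo:49}
add oscar (priority 27) → {tango:12, papa:24, oscar:27, foxtrot:32, hotel:43, romeo:49}
run next job → tango; now {papa:24, oscar:27, foxtrot:32, hotel:43, romeo:49}
run next job → papa; now {oscar:27, foxtrot:32, hotel:43, romeo:49}
add delta (priority 13) → {delta:13, oscar:27, foxtrot:32, hotel:43, romeo:49}
add whiskey (priority 44) → {delta:13, oscar:27, foxtrot:32, hotel:43, whiskey:44, romeo:49}
update whiskey to priority 15 → {delta:13, whiskey:15, oscar:27, foxtrot:32, hotel:43, romeo:49}
run next job → delta; now {whiskey:15, oscar:27, foxtrot:32, hotel:43, romeo:49}
update hotel to priority 47 → {whiskey:15, oscar:27, foxtrot:32, hotel:47, romeo:49}
update romeo to priority 29 → {whiskey:15, oscar:27, romeo:29, foxtrot:32, hotel:47}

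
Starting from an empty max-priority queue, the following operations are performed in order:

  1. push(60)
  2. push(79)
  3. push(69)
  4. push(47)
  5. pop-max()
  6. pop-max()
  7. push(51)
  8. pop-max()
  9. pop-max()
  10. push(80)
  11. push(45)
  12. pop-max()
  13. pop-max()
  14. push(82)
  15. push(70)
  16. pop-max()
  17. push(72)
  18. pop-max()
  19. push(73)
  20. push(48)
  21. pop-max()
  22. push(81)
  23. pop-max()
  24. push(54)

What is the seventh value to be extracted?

insert 60 → {60}
insert 79 → {79, 60}
insert 69 → {79, 69, 60}
insert 47 → {79, 69, 60, 47}
pop-max → 79; now {69, 60, 47}
pop-max → 69; now {60, 47}
insert 51 → {60, 51, 47}
pop-max → 60; now {51, 47}
pop-max → 51; now {47}
insert 80 → {80, 47}
insert 45 → {80, 47, 45}
pop-max → 80; now {47, 45}
pop-max → 47; now {45}
insert 82 → {82, 45}
insert 70 → {82, 70, 45}
pop-max → 82; now {70, 45}
insert 72 → {72, 70, 45}
pop-max → 72; now {70, 45}
insert 73 → {73, 70, 45}
insert 48 → {73, 70, 48, 45}
pop-max → 73; now {70, 48, 45}
insert 81 → {81, 70, 48, 45}
pop-max → 81; now {70, 48, 45}
insert 54 → {70, 54, 48, 45}

82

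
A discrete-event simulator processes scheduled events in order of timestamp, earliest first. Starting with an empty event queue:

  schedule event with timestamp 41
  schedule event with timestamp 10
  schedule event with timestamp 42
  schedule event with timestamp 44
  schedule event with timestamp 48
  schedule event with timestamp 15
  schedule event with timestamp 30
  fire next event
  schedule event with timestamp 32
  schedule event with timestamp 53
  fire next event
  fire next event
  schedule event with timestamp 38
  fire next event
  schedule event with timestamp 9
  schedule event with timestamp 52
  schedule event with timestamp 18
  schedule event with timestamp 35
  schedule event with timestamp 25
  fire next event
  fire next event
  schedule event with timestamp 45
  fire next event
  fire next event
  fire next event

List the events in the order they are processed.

insert 41 → {41}
insert 10 → {10, 41}
insert 42 → {10, 41, 42}
insert 44 → {10, 41, 42, 44}
insert 48 → {10, 41, 42, 44, 48}
insert 15 → {10, 15, 41, 42, 44, 48}
insert 30 → {10, 15, 30, 41, 42, 44, 48}
fire next event → 10; now {15, 30, 41, 42, 44, 48}
insert 32 → {15, 30, 32, 41, 42, 44, 48}
insert 53 → {15, 30, 32, 41, 42, 44, 48, 53}
fire next event → 15; now {30, 32, 41, 42, 44, 48, 53}
fire next event → 30; now {32, 41, 42, 44, 48, 53}
insert 38 → {32, 38, 41, 42, 44, 48, 53}
fire next event → 32; now {38, 41, 42, 44, 48, 53}
insert 9 → {9, 38, 41, 42, 44, 48, 53}
insert 52 → {9, 38, 41, 42, 44, 48, 52, 53}
insert 18 → {9, 18, 38, 41, 42, 44, 48, 52, 53}
insert 35 → {9, 18, 35, 38, 41, 42, 44, 48, 52, 53}
insert 25 → {9, 18, 25, 35, 38, 41, 42, 44, 48, 52, 53}
fire next event → 9; now {18, 25, 35, 38, 41, 42, 44, 48, 52, 53}
fire next event → 18; now {25, 35, 38, 41, 42, 44, 48, 52, 53}
insert 45 → {25, 35, 38, 41, 42, 44, 45, 48, 52, 53}
fire next event → 25; now {35, 38, 41, 42, 44, 45, 48, 52, 53}
fire next event → 35; now {38, 41, 42, 44, 45, 48, 52, 53}
fire next event → 38; now {41, 42, 44, 45, 48, 52, 53}

[10, 15, 30, 32, 9, 18, 25, 35, 38]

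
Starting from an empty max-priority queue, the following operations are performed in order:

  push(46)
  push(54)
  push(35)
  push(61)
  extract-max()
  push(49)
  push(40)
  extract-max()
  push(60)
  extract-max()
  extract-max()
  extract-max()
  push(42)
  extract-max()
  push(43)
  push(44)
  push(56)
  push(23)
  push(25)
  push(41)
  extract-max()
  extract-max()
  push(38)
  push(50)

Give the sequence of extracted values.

61, 54, 60, 49, 46, 42, 56, 44

insert 46 → {46}
insert 54 → {54, 46}
insert 35 → {54, 46, 35}
insert 61 → {61, 54, 46, 35}
extract-max → 61; now {54, 46, 35}
insert 49 → {54, 49, 46, 35}
insert 40 → {54, 49, 46, 40, 35}
extract-max → 54; now {49, 46, 40, 35}
insert 60 → {60, 49, 46, 40, 35}
extract-max → 60; now {49, 46, 40, 35}
extract-max → 49; now {46, 40, 35}
extract-max → 46; now {40, 35}
insert 42 → {42, 40, 35}
extract-max → 42; now {40, 35}
insert 43 → {43, 40, 35}
insert 44 → {44, 43, 40, 35}
insert 56 → {56, 44, 43, 40, 35}
insert 23 → {56, 44, 43, 40, 35, 23}
insert 25 → {56, 44, 43, 40, 35, 25, 23}
insert 41 → {56, 44, 43, 41, 40, 35, 25, 23}
extract-max → 56; now {44, 43, 41, 40, 35, 25, 23}
extract-max → 44; now {43, 41, 40, 35, 25, 23}
insert 38 → {43, 41, 40, 38, 35, 25, 23}
insert 50 → {50, 43, 41, 40, 38, 35, 25, 23}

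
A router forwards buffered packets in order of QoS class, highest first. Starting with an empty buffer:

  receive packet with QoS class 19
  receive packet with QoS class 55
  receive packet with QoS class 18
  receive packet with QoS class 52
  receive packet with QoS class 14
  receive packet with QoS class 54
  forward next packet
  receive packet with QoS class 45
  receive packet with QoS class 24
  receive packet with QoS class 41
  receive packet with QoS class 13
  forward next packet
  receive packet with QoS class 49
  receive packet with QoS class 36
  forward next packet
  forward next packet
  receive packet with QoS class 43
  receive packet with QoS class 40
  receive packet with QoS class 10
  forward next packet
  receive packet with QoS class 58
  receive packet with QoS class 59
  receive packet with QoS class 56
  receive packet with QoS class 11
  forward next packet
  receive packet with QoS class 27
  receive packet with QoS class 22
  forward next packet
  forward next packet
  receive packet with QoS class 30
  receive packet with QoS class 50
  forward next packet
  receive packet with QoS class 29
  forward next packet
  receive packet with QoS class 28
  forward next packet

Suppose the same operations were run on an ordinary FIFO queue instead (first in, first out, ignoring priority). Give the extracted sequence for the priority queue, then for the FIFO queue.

insert 19 → {19}
insert 55 → {55, 19}
insert 18 → {55, 19, 18}
insert 52 → {55, 52, 19, 18}
insert 14 → {55, 52, 19, 18, 14}
insert 54 → {55, 54, 52, 19, 18, 14}
forward next packet → 55; now {54, 52, 19, 18, 14}
insert 45 → {54, 52, 45, 19, 18, 14}
insert 24 → {54, 52, 45, 24, 19, 18, 14}
insert 41 → {54, 52, 45, 41, 24, 19, 18, 14}
insert 13 → {54, 52, 45, 41, 24, 19, 18, 14, 13}
forward next packet → 54; now {52, 45, 41, 24, 19, 18, 14, 13}
insert 49 → {52, 49, 45, 41, 24, 19, 18, 14, 13}
insert 36 → {52, 49, 45, 41, 36, 24, 19, 18, 14, 13}
forward next packet → 52; now {49, 45, 41, 36, 24, 19, 18, 14, 13}
forward next packet → 49; now {45, 41, 36, 24, 19, 18, 14, 13}
insert 43 → {45, 43, 41, 36, 24, 19, 18, 14, 13}
insert 40 → {45, 43, 41, 40, 36, 24, 19, 18, 14, 13}
insert 10 → {45, 43, 41, 40, 36, 24, 19, 18, 14, 13, 10}
forward next packet → 45; now {43, 41, 40, 36, 24, 19, 18, 14, 13, 10}
insert 58 → {58, 43, 41, 40, 36, 24, 19, 18, 14, 13, 10}
insert 59 → {59, 58, 43, 41, 40, 36, 24, 19, 18, 14, 13, 10}
insert 56 → {59, 58, 56, 43, 41, 40, 36, 24, 19, 18, 14, 13, 10}
insert 11 → {59, 58, 56, 43, 41, 40, 36, 24, 19, 18, 14, 13, 11, 10}
forward next packet → 59; now {58, 56, 43, 41, 40, 36, 24, 19, 18, 14, 13, 11, 10}
insert 27 → {58, 56, 43, 41, 40, 36, 27, 24, 19, 18, 14, 13, 11, 10}
insert 22 → {58, 56, 43, 41, 40, 36, 27, 24, 22, 19, 18, 14, 13, 11, 10}
forward next packet → 58; now {56, 43, 41, 40, 36, 27, 24, 22, 19, 18, 14, 13, 11, 10}
forward next packet → 56; now {43, 41, 40, 36, 27, 24, 22, 19, 18, 14, 13, 11, 10}
insert 30 → {43, 41, 40, 36, 30, 27, 24, 22, 19, 18, 14, 13, 11, 10}
insert 50 → {50, 43, 41, 40, 36, 30, 27, 24, 22, 19, 18, 14, 13, 11, 10}
forward next packet → 50; now {43, 41, 40, 36, 30, 27, 24, 22, 19, 18, 14, 13, 11, 10}
insert 29 → {43, 41, 40, 36, 30, 29, 27, 24, 22, 19, 18, 14, 13, 11, 10}
forward next packet → 43; now {41, 40, 36, 30, 29, 27, 24, 22, 19, 18, 14, 13, 11, 10}
insert 28 → {41, 40, 36, 30, 29, 28, 27, 24, 22, 19, 18, 14, 13, 11, 10}
forward next packet → 41; now {40, 36, 30, 29, 28, 27, 24, 22, 19, 18, 14, 13, 11, 10}

priority queue: 55 → 54 → 52 → 49 → 45 → 59 → 58 → 56 → 50 → 43 → 41; FIFO queue: 19 → 55 → 18 → 52 → 14 → 54 → 45 → 24 → 41 → 13 → 49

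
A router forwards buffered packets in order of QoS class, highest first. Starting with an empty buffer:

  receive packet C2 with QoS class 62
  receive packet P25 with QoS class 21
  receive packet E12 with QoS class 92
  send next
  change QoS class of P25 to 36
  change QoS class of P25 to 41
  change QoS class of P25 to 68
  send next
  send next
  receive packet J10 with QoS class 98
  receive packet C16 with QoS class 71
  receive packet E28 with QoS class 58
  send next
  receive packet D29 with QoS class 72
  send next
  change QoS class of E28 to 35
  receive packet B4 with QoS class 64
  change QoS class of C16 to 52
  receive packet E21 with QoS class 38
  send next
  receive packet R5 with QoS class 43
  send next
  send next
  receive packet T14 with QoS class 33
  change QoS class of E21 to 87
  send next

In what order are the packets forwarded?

add C2 (QoS class 62) → {C2:62}
add P25 (QoS class 21) → {C2:62, P25:21}
add E12 (QoS class 92) → {E12:92, C2:62, P25:21}
send next → E12; now {C2:62, P25:21}
update P25 to QoS class 36 → {C2:62, P25:36}
update P25 to QoS class 41 → {C2:62, P25:41}
update P25 to QoS class 68 → {P25:68, C2:62}
send next → P25; now {C2:62}
send next → C2; now {}
add J10 (QoS class 98) → {J10:98}
add C16 (QoS class 71) → {J10:98, C16:71}
add E28 (QoS class 58) → {J10:98, C16:71, E28:58}
send next → J10; now {C16:71, E28:58}
add D29 (QoS class 72) → {D29:72, C16:71, E28:58}
send next → D29; now {C16:71, E28:58}
update E28 to QoS class 35 → {C16:71, E28:35}
add B4 (QoS class 64) → {C16:71, B4:64, E28:35}
update C16 to QoS class 52 → {B4:64, C16:52, E28:35}
add E21 (QoS class 38) → {B4:64, C16:52, E21:38, E28:35}
send next → B4; now {C16:52, E21:38, E28:35}
add R5 (QoS class 43) → {C16:52, R5:43, E21:38, E28:35}
send next → C16; now {R5:43, E21:38, E28:35}
send next → R5; now {E21:38, E28:35}
add T14 (QoS class 33) → {E21:38, E28:35, T14:33}
update E21 to QoS class 87 → {E21:87, E28:35, T14:33}
send next → E21; now {E28:35, T14:33}

[E12, P25, C2, J10, D29, B4, C16, R5, E21]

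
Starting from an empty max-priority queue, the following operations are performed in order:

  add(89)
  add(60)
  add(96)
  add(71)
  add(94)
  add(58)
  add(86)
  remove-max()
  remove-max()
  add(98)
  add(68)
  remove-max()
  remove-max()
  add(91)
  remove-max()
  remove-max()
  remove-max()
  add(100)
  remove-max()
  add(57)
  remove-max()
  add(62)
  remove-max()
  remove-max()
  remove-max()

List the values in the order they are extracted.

[96, 94, 98, 89, 91, 86, 71, 100, 68, 62, 60, 58]

insert 89 → {89}
insert 60 → {89, 60}
insert 96 → {96, 89, 60}
insert 71 → {96, 89, 71, 60}
insert 94 → {96, 94, 89, 71, 60}
insert 58 → {96, 94, 89, 71, 60, 58}
insert 86 → {96, 94, 89, 86, 71, 60, 58}
remove-max → 96; now {94, 89, 86, 71, 60, 58}
remove-max → 94; now {89, 86, 71, 60, 58}
insert 98 → {98, 89, 86, 71, 60, 58}
insert 68 → {98, 89, 86, 71, 68, 60, 58}
remove-max → 98; now {89, 86, 71, 68, 60, 58}
remove-max → 89; now {86, 71, 68, 60, 58}
insert 91 → {91, 86, 71, 68, 60, 58}
remove-max → 91; now {86, 71, 68, 60, 58}
remove-max → 86; now {71, 68, 60, 58}
remove-max → 71; now {68, 60, 58}
insert 100 → {100, 68, 60, 58}
remove-max → 100; now {68, 60, 58}
insert 57 → {68, 60, 58, 57}
remove-max → 68; now {60, 58, 57}
insert 62 → {62, 60, 58, 57}
remove-max → 62; now {60, 58, 57}
remove-max → 60; now {58, 57}
remove-max → 58; now {57}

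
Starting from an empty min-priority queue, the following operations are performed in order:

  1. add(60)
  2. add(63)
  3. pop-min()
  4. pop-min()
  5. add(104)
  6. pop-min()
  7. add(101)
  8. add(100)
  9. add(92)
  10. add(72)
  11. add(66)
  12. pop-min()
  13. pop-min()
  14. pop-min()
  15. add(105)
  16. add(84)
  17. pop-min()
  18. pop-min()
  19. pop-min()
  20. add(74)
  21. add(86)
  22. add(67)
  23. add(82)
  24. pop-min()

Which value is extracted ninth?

insert 60 → {60}
insert 63 → {60, 63}
pop-min → 60; now {63}
pop-min → 63; now {}
insert 104 → {104}
pop-min → 104; now {}
insert 101 → {101}
insert 100 → {100, 101}
insert 92 → {92, 100, 101}
insert 72 → {72, 92, 100, 101}
insert 66 → {66, 72, 92, 100, 101}
pop-min → 66; now {72, 92, 100, 101}
pop-min → 72; now {92, 100, 101}
pop-min → 92; now {100, 101}
insert 105 → {100, 101, 105}
insert 84 → {84, 100, 101, 105}
pop-min → 84; now {100, 101, 105}
pop-min → 100; now {101, 105}
pop-min → 101; now {105}
insert 74 → {74, 105}
insert 86 → {74, 86, 105}
insert 67 → {67, 74, 86, 105}
insert 82 → {67, 74, 82, 86, 105}
pop-min → 67; now {74, 82, 86, 105}

101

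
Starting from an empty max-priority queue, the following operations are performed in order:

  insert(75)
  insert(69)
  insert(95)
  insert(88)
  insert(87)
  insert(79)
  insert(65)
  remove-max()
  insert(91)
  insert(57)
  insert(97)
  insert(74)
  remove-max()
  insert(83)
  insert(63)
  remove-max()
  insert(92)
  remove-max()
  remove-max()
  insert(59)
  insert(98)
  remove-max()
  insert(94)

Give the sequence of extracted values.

[95, 97, 91, 92, 88, 98]

insert 75 → {75}
insert 69 → {75, 69}
insert 95 → {95, 75, 69}
insert 88 → {95, 88, 75, 69}
insert 87 → {95, 88, 87, 75, 69}
insert 79 → {95, 88, 87, 79, 75, 69}
insert 65 → {95, 88, 87, 79, 75, 69, 65}
remove-max → 95; now {88, 87, 79, 75, 69, 65}
insert 91 → {91, 88, 87, 79, 75, 69, 65}
insert 57 → {91, 88, 87, 79, 75, 69, 65, 57}
insert 97 → {97, 91, 88, 87, 79, 75, 69, 65, 57}
insert 74 → {97, 91, 88, 87, 79, 75, 74, 69, 65, 57}
remove-max → 97; now {91, 88, 87, 79, 75, 74, 69, 65, 57}
insert 83 → {91, 88, 87, 83, 79, 75, 74, 69, 65, 57}
insert 63 → {91, 88, 87, 83, 79, 75, 74, 69, 65, 63, 57}
remove-max → 91; now {88, 87, 83, 79, 75, 74, 69, 65, 63, 57}
insert 92 → {92, 88, 87, 83, 79, 75, 74, 69, 65, 63, 57}
remove-max → 92; now {88, 87, 83, 79, 75, 74, 69, 65, 63, 57}
remove-max → 88; now {87, 83, 79, 75, 74, 69, 65, 63, 57}
insert 59 → {87, 83, 79, 75, 74, 69, 65, 63, 59, 57}
insert 98 → {98, 87, 83, 79, 75, 74, 69, 65, 63, 59, 57}
remove-max → 98; now {87, 83, 79, 75, 74, 69, 65, 63, 59, 57}
insert 94 → {94, 87, 83, 79, 75, 74, 69, 65, 63, 59, 57}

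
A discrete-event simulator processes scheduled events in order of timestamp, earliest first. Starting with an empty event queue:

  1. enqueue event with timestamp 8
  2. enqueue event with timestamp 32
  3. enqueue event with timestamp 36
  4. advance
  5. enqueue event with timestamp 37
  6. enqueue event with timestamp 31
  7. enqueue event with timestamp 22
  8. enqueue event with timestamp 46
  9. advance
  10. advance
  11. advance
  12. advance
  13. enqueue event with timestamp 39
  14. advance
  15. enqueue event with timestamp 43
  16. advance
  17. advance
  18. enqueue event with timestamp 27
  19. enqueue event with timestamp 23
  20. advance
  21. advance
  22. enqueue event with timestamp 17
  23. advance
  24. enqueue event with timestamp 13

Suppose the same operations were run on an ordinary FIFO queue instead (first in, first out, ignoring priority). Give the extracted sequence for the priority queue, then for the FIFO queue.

insert 8 → {8}
insert 32 → {8, 32}
insert 36 → {8, 32, 36}
advance → 8; now {32, 36}
insert 37 → {32, 36, 37}
insert 31 → {31, 32, 36, 37}
insert 22 → {22, 31, 32, 36, 37}
insert 46 → {22, 31, 32, 36, 37, 46}
advance → 22; now {31, 32, 36, 37, 46}
advance → 31; now {32, 36, 37, 46}
advance → 32; now {36, 37, 46}
advance → 36; now {37, 46}
insert 39 → {37, 39, 46}
advance → 37; now {39, 46}
insert 43 → {39, 43, 46}
advance → 39; now {43, 46}
advance → 43; now {46}
insert 27 → {27, 46}
insert 23 → {23, 27, 46}
advance → 23; now {27, 46}
advance → 27; now {46}
insert 17 → {17, 46}
advance → 17; now {46}
insert 13 → {13, 46}

priority queue: [8, 22, 31, 32, 36, 37, 39, 43, 23, 27, 17]; FIFO queue: 8, 32, 36, 37, 31, 22, 46, 39, 43, 27, 23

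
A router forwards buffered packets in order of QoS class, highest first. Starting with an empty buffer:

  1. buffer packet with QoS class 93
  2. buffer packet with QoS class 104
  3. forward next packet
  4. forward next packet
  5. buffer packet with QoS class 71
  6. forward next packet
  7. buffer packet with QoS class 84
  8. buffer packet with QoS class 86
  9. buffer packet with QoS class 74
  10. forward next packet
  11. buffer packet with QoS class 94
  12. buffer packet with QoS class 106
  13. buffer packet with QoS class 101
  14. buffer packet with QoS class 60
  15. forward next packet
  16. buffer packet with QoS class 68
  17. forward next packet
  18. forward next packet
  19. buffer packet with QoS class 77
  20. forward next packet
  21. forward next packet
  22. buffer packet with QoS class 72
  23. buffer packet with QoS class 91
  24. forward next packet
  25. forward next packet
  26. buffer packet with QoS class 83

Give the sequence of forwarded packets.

[104, 93, 71, 86, 106, 101, 94, 84, 77, 91, 74]

insert 93 → {93}
insert 104 → {104, 93}
forward next packet → 104; now {93}
forward next packet → 93; now {}
insert 71 → {71}
forward next packet → 71; now {}
insert 84 → {84}
insert 86 → {86, 84}
insert 74 → {86, 84, 74}
forward next packet → 86; now {84, 74}
insert 94 → {94, 84, 74}
insert 106 → {106, 94, 84, 74}
insert 101 → {106, 101, 94, 84, 74}
insert 60 → {106, 101, 94, 84, 74, 60}
forward next packet → 106; now {101, 94, 84, 74, 60}
insert 68 → {101, 94, 84, 74, 68, 60}
forward next packet → 101; now {94, 84, 74, 68, 60}
forward next packet → 94; now {84, 74, 68, 60}
insert 77 → {84, 77, 74, 68, 60}
forward next packet → 84; now {77, 74, 68, 60}
forward next packet → 77; now {74, 68, 60}
insert 72 → {74, 72, 68, 60}
insert 91 → {91, 74, 72, 68, 60}
forward next packet → 91; now {74, 72, 68, 60}
forward next packet → 74; now {72, 68, 60}
insert 83 → {83, 72, 68, 60}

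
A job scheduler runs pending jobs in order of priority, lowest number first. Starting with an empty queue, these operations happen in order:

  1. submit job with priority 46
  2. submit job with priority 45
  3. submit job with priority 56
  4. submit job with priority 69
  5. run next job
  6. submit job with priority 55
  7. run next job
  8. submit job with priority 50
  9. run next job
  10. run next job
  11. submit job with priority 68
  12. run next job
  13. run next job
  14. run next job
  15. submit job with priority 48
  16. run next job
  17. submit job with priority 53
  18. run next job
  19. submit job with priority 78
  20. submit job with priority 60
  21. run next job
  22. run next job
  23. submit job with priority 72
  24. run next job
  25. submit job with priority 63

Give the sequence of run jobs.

45, 46, 50, 55, 56, 68, 69, 48, 53, 60, 78, 72

insert 46 → {46}
insert 45 → {45, 46}
insert 56 → {45, 46, 56}
insert 69 → {45, 46, 56, 69}
run next job → 45; now {46, 56, 69}
insert 55 → {46, 55, 56, 69}
run next job → 46; now {55, 56, 69}
insert 50 → {50, 55, 56, 69}
run next job → 50; now {55, 56, 69}
run next job → 55; now {56, 69}
insert 68 → {56, 68, 69}
run next job → 56; now {68, 69}
run next job → 68; now {69}
run next job → 69; now {}
insert 48 → {48}
run next job → 48; now {}
insert 53 → {53}
run next job → 53; now {}
insert 78 → {78}
insert 60 → {60, 78}
run next job → 60; now {78}
run next job → 78; now {}
insert 72 → {72}
run next job → 72; now {}
insert 63 → {63}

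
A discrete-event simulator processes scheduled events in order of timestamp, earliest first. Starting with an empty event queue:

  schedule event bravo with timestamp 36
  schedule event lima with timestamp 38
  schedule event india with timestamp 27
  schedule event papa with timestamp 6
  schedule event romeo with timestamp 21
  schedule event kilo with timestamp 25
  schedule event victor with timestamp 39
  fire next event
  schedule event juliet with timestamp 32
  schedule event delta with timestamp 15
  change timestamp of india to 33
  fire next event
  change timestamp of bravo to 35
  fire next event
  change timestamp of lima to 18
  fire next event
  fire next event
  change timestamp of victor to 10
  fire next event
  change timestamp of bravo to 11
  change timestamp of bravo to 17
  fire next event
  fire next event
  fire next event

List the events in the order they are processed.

papa, delta, romeo, lima, kilo, victor, bravo, juliet, india

add bravo (timestamp 36) → {bravo:36}
add lima (timestamp 38) → {bravo:36, lima:38}
add india (timestamp 27) → {india:27, bravo:36, lima:38}
add papa (timestamp 6) → {papa:6, india:27, bravo:36, lima:38}
add romeo (timestamp 21) → {papa:6, romeo:21, india:27, bravo:36, lima:38}
add kilo (timestamp 25) → {papa:6, romeo:21, kilo:25, india:27, bravo:36, lima:38}
add victor (timestamp 39) → {papa:6, romeo:21, kilo:25, india:27, bravo:36, lima:38, victor:39}
fire next event → papa; now {romeo:21, kilo:25, india:27, bravo:36, lima:38, victor:39}
add juliet (timestamp 32) → {romeo:21, kilo:25, india:27, juliet:32, bravo:36, lima:38, victor:39}
add delta (timestamp 15) → {delta:15, romeo:21, kilo:25, india:27, juliet:32, bravo:36, lima:38, victor:39}
update india to timestamp 33 → {delta:15, romeo:21, kilo:25, juliet:32, india:33, bravo:36, lima:38, victor:39}
fire next event → delta; now {romeo:21, kilo:25, juliet:32, india:33, bravo:36, lima:38, victor:39}
update bravo to timestamp 35 → {romeo:21, kilo:25, juliet:32, india:33, bravo:35, lima:38, victor:39}
fire next event → romeo; now {kilo:25, juliet:32, india:33, bravo:35, lima:38, victor:39}
update lima to timestamp 18 → {lima:18, kilo:25, juliet:32, india:33, bravo:35, victor:39}
fire next event → lima; now {kilo:25, juliet:32, india:33, bravo:35, victor:39}
fire next event → kilo; now {juliet:32, india:33, bravo:35, victor:39}
update victor to timestamp 10 → {victor:10, juliet:32, india:33, bravo:35}
fire next event → victor; now {juliet:32, india:33, bravo:35}
update bravo to timestamp 11 → {bravo:11, juliet:32, india:33}
update bravo to timestamp 17 → {bravo:17, juliet:32, india:33}
fire next event → bravo; now {juliet:32, india:33}
fire next event → juliet; now {india:33}
fire next event → india; now {}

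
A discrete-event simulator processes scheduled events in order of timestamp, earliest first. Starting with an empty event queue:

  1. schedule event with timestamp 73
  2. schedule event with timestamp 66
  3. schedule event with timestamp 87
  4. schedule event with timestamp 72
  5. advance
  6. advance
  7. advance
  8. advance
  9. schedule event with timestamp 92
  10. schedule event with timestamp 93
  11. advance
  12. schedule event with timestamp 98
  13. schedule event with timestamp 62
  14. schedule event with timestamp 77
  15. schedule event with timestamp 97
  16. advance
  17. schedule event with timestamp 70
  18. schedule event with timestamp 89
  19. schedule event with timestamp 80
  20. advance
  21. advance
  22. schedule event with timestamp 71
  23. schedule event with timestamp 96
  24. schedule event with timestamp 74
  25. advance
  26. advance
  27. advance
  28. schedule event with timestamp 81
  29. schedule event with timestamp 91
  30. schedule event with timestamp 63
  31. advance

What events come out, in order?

[66, 72, 73, 87, 92, 62, 70, 77, 71, 74, 80, 63]

insert 73 → {73}
insert 66 → {66, 73}
insert 87 → {66, 73, 87}
insert 72 → {66, 72, 73, 87}
advance → 66; now {72, 73, 87}
advance → 72; now {73, 87}
advance → 73; now {87}
advance → 87; now {}
insert 92 → {92}
insert 93 → {92, 93}
advance → 92; now {93}
insert 98 → {93, 98}
insert 62 → {62, 93, 98}
insert 77 → {62, 77, 93, 98}
insert 97 → {62, 77, 93, 97, 98}
advance → 62; now {77, 93, 97, 98}
insert 70 → {70, 77, 93, 97, 98}
insert 89 → {70, 77, 89, 93, 97, 98}
insert 80 → {70, 77, 80, 89, 93, 97, 98}
advance → 70; now {77, 80, 89, 93, 97, 98}
advance → 77; now {80, 89, 93, 97, 98}
insert 71 → {71, 80, 89, 93, 97, 98}
insert 96 → {71, 80, 89, 93, 96, 97, 98}
insert 74 → {71, 74, 80, 89, 93, 96, 97, 98}
advance → 71; now {74, 80, 89, 93, 96, 97, 98}
advance → 74; now {80, 89, 93, 96, 97, 98}
advance → 80; now {89, 93, 96, 97, 98}
insert 81 → {81, 89, 93, 96, 97, 98}
insert 91 → {81, 89, 91, 93, 96, 97, 98}
insert 63 → {63, 81, 89, 91, 93, 96, 97, 98}
advance → 63; now {81, 89, 91, 93, 96, 97, 98}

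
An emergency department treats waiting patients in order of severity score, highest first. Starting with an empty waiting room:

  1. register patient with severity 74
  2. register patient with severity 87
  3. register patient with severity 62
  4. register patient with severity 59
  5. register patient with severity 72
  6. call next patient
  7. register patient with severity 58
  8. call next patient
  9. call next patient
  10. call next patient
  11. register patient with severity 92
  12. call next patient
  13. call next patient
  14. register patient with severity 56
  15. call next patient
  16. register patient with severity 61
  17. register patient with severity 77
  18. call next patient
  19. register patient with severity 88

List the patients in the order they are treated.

[87, 74, 72, 62, 92, 59, 58, 77]

insert 74 → {74}
insert 87 → {87, 74}
insert 62 → {87, 74, 62}
insert 59 → {87, 74, 62, 59}
insert 72 → {87, 74, 72, 62, 59}
call next patient → 87; now {74, 72, 62, 59}
insert 58 → {74, 72, 62, 59, 58}
call next patient → 74; now {72, 62, 59, 58}
call next patient → 72; now {62, 59, 58}
call next patient → 62; now {59, 58}
insert 92 → {92, 59, 58}
call next patient → 92; now {59, 58}
call next patient → 59; now {58}
insert 56 → {58, 56}
call next patient → 58; now {56}
insert 61 → {61, 56}
insert 77 → {77, 61, 56}
call next patient → 77; now {61, 56}
insert 88 → {88, 61, 56}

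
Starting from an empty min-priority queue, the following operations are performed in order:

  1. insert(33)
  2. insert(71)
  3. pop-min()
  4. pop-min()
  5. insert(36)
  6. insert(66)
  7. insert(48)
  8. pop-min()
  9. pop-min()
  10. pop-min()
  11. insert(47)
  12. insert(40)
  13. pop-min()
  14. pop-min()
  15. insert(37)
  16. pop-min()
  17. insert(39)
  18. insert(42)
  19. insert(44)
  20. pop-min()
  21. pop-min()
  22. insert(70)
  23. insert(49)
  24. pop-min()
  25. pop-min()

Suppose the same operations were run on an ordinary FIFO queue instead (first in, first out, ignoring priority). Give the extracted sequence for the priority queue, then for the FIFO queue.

priority queue: 33 → 71 → 36 → 48 → 66 → 40 → 47 → 37 → 39 → 42 → 44 → 49; FIFO queue: [33, 71, 36, 66, 48, 47, 40, 37, 39, 42, 44, 70]

insert 33 → {33}
insert 71 → {33, 71}
pop-min → 33; now {71}
pop-min → 71; now {}
insert 36 → {36}
insert 66 → {36, 66}
insert 48 → {36, 48, 66}
pop-min → 36; now {48, 66}
pop-min → 48; now {66}
pop-min → 66; now {}
insert 47 → {47}
insert 40 → {40, 47}
pop-min → 40; now {47}
pop-min → 47; now {}
insert 37 → {37}
pop-min → 37; now {}
insert 39 → {39}
insert 42 → {39, 42}
insert 44 → {39, 42, 44}
pop-min → 39; now {42, 44}
pop-min → 42; now {44}
insert 70 → {44, 70}
insert 49 → {44, 49, 70}
pop-min → 44; now {49, 70}
pop-min → 49; now {70}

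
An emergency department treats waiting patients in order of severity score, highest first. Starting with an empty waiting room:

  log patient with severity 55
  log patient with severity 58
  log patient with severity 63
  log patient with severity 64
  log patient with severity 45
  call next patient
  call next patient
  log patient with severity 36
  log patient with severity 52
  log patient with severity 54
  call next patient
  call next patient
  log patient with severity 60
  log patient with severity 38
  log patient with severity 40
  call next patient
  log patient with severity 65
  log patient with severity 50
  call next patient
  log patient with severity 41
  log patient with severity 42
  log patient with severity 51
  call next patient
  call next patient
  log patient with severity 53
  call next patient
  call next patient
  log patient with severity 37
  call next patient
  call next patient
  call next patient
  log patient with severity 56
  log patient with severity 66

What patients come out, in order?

64, 63, 58, 55, 60, 65, 54, 52, 53, 51, 50, 45, 42

insert 55 → {55}
insert 58 → {58, 55}
insert 63 → {63, 58, 55}
insert 64 → {64, 63, 58, 55}
insert 45 → {64, 63, 58, 55, 45}
call next patient → 64; now {63, 58, 55, 45}
call next patient → 63; now {58, 55, 45}
insert 36 → {58, 55, 45, 36}
insert 52 → {58, 55, 52, 45, 36}
insert 54 → {58, 55, 54, 52, 45, 36}
call next patient → 58; now {55, 54, 52, 45, 36}
call next patient → 55; now {54, 52, 45, 36}
insert 60 → {60, 54, 52, 45, 36}
insert 38 → {60, 54, 52, 45, 38, 36}
insert 40 → {60, 54, 52, 45, 40, 38, 36}
call next patient → 60; now {54, 52, 45, 40, 38, 36}
insert 65 → {65, 54, 52, 45, 40, 38, 36}
insert 50 → {65, 54, 52, 50, 45, 40, 38, 36}
call next patient → 65; now {54, 52, 50, 45, 40, 38, 36}
insert 41 → {54, 52, 50, 45, 41, 40, 38, 36}
insert 42 → {54, 52, 50, 45, 42, 41, 40, 38, 36}
insert 51 → {54, 52, 51, 50, 45, 42, 41, 40, 38, 36}
call next patient → 54; now {52, 51, 50, 45, 42, 41, 40, 38, 36}
call next patient → 52; now {51, 50, 45, 42, 41, 40, 38, 36}
insert 53 → {53, 51, 50, 45, 42, 41, 40, 38, 36}
call next patient → 53; now {51, 50, 45, 42, 41, 40, 38, 36}
call next patient → 51; now {50, 45, 42, 41, 40, 38, 36}
insert 37 → {50, 45, 42, 41, 40, 38, 37, 36}
call next patient → 50; now {45, 42, 41, 40, 38, 37, 36}
call next patient → 45; now {42, 41, 40, 38, 37, 36}
call next patient → 42; now {41, 40, 38, 37, 36}
insert 56 → {56, 41, 40, 38, 37, 36}
insert 66 → {66, 56, 41, 40, 38, 37, 36}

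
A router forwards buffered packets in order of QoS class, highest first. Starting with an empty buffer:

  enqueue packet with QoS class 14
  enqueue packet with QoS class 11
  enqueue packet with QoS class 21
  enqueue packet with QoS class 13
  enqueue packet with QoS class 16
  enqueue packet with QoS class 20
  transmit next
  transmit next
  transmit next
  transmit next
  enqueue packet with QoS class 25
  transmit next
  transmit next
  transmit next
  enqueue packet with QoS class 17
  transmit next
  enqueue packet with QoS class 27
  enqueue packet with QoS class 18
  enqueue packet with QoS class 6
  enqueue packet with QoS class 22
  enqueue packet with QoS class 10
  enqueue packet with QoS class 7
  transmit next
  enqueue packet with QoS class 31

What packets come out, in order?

insert 14 → {14}
insert 11 → {14, 11}
insert 21 → {21, 14, 11}
insert 13 → {21, 14, 13, 11}
insert 16 → {21, 16, 14, 13, 11}
insert 20 → {21, 20, 16, 14, 13, 11}
transmit next → 21; now {20, 16, 14, 13, 11}
transmit next → 20; now {16, 14, 13, 11}
transmit next → 16; now {14, 13, 11}
transmit next → 14; now {13, 11}
insert 25 → {25, 13, 11}
transmit next → 25; now {13, 11}
transmit next → 13; now {11}
transmit next → 11; now {}
insert 17 → {17}
transmit next → 17; now {}
insert 27 → {27}
insert 18 → {27, 18}
insert 6 → {27, 18, 6}
insert 22 → {27, 22, 18, 6}
insert 10 → {27, 22, 18, 10, 6}
insert 7 → {27, 22, 18, 10, 7, 6}
transmit next → 27; now {22, 18, 10, 7, 6}
insert 31 → {31, 22, 18, 10, 7, 6}

21 → 20 → 16 → 14 → 25 → 13 → 11 → 17 → 27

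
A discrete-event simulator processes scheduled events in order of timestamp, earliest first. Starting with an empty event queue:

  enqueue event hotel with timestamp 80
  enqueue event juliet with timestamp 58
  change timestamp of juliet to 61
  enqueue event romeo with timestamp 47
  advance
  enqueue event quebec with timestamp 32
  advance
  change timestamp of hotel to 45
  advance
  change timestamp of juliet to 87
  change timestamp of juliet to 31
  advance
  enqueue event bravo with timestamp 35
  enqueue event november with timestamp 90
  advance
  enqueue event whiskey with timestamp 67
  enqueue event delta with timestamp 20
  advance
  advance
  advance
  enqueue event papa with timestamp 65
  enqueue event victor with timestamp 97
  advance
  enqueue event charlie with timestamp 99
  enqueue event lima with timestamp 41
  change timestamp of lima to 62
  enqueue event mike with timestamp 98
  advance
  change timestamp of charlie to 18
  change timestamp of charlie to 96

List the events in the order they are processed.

romeo, quebec, hotel, juliet, bravo, delta, whiskey, november, papa, lima

add hotel (timestamp 80) → {hotel:80}
add juliet (timestamp 58) → {juliet:58, hotel:80}
update juliet to timestamp 61 → {juliet:61, hotel:80}
add romeo (timestamp 47) → {romeo:47, juliet:61, hotel:80}
advance → romeo; now {juliet:61, hotel:80}
add quebec (timestamp 32) → {quebec:32, juliet:61, hotel:80}
advance → quebec; now {juliet:61, hotel:80}
update hotel to timestamp 45 → {hotel:45, juliet:61}
advance → hotel; now {juliet:61}
update juliet to timestamp 87 → {juliet:87}
update juliet to timestamp 31 → {juliet:31}
advance → juliet; now {}
add bravo (timestamp 35) → {bravo:35}
add november (timestamp 90) → {bravo:35, november:90}
advance → bravo; now {november:90}
add whiskey (timestamp 67) → {whiskey:67, november:90}
add delta (timestamp 20) → {delta:20, whiskey:67, november:90}
advance → delta; now {whiskey:67, november:90}
advance → whiskey; now {november:90}
advance → november; now {}
add papa (timestamp 65) → {papa:65}
add victor (timestamp 97) → {papa:65, victor:97}
advance → papa; now {victor:97}
add charlie (timestamp 99) → {victor:97, charlie:99}
add lima (timestamp 41) → {lima:41, victor:97, charlie:99}
update lima to timestamp 62 → {lima:62, victor:97, charlie:99}
add mike (timestamp 98) → {lima:62, victor:97, mike:98, charlie:99}
advance → lima; now {victor:97, mike:98, charlie:99}
update charlie to timestamp 18 → {charlie:18, victor:97, mike:98}
update charlie to timestamp 96 → {charlie:96, victor:97, mike:98}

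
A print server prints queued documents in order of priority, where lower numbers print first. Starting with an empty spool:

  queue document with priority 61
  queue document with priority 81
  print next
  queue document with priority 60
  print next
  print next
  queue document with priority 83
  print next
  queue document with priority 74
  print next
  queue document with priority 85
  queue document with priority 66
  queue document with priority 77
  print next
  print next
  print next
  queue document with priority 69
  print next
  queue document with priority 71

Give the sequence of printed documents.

insert 61 → {61}
insert 81 → {61, 81}
print next → 61; now {81}
insert 60 → {60, 81}
print next → 60; now {81}
print next → 81; now {}
insert 83 → {83}
print next → 83; now {}
insert 74 → {74}
print next → 74; now {}
insert 85 → {85}
insert 66 → {66, 85}
insert 77 → {66, 77, 85}
print next → 66; now {77, 85}
print next → 77; now {85}
print next → 85; now {}
insert 69 → {69}
print next → 69; now {}
insert 71 → {71}

[61, 60, 81, 83, 74, 66, 77, 85, 69]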